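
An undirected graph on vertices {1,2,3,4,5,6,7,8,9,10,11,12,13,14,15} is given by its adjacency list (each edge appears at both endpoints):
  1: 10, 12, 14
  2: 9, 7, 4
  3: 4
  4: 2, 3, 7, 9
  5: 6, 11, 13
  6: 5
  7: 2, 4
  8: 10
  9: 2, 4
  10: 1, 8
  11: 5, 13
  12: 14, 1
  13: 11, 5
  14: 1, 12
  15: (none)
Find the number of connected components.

4

Component: {15}
Component: {5, 6, 11, 13}
Component: {1, 8, 10, 12, 14}
Component: {2, 3, 4, 7, 9}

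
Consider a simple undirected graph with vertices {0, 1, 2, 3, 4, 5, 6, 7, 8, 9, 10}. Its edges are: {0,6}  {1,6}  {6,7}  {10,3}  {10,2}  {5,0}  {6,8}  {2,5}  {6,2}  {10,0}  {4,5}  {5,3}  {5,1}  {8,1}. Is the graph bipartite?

No

The cycle 1-8-6-1 has length 3, which is odd, so the graph is not bipartite.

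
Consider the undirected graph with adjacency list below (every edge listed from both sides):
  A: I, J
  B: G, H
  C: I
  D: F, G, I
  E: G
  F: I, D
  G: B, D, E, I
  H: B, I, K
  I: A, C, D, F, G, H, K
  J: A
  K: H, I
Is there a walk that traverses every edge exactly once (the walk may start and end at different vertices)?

Degrees: A:2, B:2, C:1, D:3, E:1, F:2, G:4, H:3, I:7, J:1, K:2
Odd-degree vertices: C, D, E, H, I, J (6 total).
With 6 odd-degree vertices (more than two), no single trail can use every edge.

No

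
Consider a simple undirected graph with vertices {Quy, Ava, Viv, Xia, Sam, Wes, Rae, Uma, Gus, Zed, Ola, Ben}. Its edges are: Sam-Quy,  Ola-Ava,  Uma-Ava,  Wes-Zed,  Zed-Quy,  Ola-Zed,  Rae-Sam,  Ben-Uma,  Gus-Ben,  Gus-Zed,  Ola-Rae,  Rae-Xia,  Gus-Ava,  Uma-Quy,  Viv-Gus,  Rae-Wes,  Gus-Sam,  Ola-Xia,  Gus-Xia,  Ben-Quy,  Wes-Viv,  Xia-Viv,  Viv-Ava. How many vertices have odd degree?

4

Degrees: Quy:4, Ava:4, Viv:4, Xia:4, Sam:3, Wes:3, Rae:4, Uma:3, Gus:6, Zed:4, Ola:4, Ben:3
Odd-degree vertices: Sam, Wes, Uma, Ben.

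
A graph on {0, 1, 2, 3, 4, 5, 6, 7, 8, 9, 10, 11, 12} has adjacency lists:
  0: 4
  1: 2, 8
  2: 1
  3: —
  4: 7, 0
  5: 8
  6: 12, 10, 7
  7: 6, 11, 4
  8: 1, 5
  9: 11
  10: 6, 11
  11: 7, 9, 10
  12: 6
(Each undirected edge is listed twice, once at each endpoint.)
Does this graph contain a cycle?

|V| = 13, |E| = 11, number of components = 3.
Since 11 > 13 - 3, a cycle must exist; for instance 7-6-10-11-7.

Yes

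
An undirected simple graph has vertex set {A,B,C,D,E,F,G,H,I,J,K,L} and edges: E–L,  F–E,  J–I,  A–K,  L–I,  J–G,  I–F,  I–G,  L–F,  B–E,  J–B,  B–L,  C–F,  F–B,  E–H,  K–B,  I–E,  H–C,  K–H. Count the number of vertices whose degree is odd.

Degrees: A:1, B:5, C:2, D:0, E:5, F:5, G:2, H:3, I:5, J:3, K:3, L:4
Odd-degree vertices: A, B, E, F, H, I, J, K.

8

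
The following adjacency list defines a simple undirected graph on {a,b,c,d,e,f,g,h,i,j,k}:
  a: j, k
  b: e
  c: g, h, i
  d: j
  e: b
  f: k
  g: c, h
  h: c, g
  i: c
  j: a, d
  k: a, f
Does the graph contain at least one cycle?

The graph has 11 vertices, 9 edges, and 3 connected components.
One cycle is c-h-g-c.

Yes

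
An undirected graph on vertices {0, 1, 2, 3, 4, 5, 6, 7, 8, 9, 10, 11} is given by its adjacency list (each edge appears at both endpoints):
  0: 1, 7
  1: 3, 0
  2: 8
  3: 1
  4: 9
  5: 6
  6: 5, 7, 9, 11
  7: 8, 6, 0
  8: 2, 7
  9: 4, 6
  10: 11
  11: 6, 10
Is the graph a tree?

Yes

The graph has 12 vertices and 11 edges.
Connected and |E| = |V| - 1, which characterizes a tree.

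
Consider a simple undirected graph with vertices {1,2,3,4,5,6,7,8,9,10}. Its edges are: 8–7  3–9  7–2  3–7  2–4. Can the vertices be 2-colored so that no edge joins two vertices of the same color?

Yes

Color {1, 4, 5, 6, 7, 9, 10} black and {2, 3, 8} white. No edge joins two same-colored vertices, so the graph is bipartite.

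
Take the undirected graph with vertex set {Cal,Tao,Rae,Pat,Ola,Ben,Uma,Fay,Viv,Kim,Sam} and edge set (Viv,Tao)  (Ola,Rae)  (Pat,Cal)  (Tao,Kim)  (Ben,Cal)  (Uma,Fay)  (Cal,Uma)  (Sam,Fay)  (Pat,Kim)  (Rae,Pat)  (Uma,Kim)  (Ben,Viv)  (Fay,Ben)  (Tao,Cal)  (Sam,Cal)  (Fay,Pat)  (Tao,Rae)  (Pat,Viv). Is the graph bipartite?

Partition the vertices as {Tao, Pat, Ola, Ben, Uma, Sam} vs {Cal, Rae, Fay, Viv, Kim}. Each listed edge has one endpoint in each part, so the graph is bipartite.

Yes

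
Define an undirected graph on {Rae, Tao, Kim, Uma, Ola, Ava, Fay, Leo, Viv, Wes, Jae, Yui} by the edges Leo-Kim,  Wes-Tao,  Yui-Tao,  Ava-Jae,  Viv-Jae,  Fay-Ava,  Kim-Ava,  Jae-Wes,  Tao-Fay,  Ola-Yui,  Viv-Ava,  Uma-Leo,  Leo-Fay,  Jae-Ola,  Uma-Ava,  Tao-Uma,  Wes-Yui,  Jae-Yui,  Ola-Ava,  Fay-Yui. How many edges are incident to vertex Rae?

0

Rae has no neighbors.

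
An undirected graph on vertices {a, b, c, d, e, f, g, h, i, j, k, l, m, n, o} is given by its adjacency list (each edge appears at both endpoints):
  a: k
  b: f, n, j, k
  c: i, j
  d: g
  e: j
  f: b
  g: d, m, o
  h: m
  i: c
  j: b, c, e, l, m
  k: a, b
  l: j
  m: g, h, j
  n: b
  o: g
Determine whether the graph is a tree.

Yes

|V| = 15, |E| = 14.
Connected and |E| = |V| - 1, which characterizes a tree.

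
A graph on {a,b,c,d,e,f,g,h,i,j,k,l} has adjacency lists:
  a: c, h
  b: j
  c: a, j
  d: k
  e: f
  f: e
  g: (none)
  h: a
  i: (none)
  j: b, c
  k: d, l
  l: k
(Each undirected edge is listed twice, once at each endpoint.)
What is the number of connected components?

Component: {g}
Component: {i}
Component: {e, f}
Component: {d, k, l}
Component: {a, b, c, h, j}

5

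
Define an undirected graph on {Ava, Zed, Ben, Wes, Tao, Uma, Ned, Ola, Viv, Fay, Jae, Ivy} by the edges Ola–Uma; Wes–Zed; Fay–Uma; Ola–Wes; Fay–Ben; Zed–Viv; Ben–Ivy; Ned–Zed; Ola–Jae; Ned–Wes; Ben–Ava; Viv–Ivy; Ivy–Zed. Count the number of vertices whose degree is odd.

6

Degrees: Ava:1, Zed:4, Ben:3, Wes:3, Tao:0, Uma:2, Ned:2, Ola:3, Viv:2, Fay:2, Jae:1, Ivy:3
Odd-degree vertices: Ava, Ben, Wes, Ola, Jae, Ivy.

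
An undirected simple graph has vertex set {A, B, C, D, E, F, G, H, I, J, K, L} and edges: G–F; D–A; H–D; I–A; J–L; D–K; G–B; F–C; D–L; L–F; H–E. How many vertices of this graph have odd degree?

8

Degrees: A:2, B:1, C:1, D:4, E:1, F:3, G:2, H:2, I:1, J:1, K:1, L:3
Odd-degree vertices: B, C, E, F, I, J, K, L.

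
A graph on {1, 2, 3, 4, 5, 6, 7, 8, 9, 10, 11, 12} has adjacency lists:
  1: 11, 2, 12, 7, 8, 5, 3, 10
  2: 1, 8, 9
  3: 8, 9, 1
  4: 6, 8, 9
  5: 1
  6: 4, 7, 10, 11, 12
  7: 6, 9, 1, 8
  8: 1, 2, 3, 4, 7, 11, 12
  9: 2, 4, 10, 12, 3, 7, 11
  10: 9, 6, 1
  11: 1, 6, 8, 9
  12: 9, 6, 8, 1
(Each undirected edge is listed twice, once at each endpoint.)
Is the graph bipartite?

The cycle 8-1-12-8 has length 3, which is odd, so the graph is not bipartite.

No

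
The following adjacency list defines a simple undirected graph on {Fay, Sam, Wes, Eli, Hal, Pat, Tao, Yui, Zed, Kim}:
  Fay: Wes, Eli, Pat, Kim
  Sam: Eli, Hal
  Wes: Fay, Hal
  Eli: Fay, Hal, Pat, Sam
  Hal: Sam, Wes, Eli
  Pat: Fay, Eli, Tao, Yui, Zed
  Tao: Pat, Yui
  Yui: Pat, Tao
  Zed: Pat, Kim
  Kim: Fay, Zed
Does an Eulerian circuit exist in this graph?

Degrees: Fay:4, Sam:2, Wes:2, Eli:4, Hal:3, Pat:5, Tao:2, Yui:2, Zed:2, Kim:2
Vertices with odd degree: Hal, Pat. An Eulerian circuit requires all degrees even.

No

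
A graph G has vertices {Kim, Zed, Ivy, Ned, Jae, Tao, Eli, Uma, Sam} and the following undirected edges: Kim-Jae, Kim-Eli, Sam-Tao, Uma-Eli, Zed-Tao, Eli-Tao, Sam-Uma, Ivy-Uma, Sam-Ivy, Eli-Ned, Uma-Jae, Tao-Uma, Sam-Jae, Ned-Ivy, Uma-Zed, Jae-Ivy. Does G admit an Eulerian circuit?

Yes

Degrees: Kim:2, Zed:2, Ivy:4, Ned:2, Jae:4, Tao:4, Eli:4, Uma:6, Sam:4
All degrees are even and the non-isolated vertices are connected — an Eulerian circuit exists.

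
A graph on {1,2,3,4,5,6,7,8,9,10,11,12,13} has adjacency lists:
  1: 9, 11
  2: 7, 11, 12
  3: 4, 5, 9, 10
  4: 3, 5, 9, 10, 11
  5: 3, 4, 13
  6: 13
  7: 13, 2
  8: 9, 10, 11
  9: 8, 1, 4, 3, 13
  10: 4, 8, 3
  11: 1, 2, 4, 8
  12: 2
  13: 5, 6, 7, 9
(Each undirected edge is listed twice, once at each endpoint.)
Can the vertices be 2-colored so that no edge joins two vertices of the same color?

No

3-4-9-3 is an odd cycle (length 3), and a bipartite graph can contain only even cycles.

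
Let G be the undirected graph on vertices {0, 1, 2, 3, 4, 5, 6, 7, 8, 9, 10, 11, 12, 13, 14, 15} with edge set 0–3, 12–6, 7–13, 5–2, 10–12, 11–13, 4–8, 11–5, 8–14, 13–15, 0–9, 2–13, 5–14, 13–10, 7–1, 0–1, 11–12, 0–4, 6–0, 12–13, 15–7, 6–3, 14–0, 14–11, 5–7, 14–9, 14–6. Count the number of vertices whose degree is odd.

Degrees: 0:6, 1:2, 2:2, 3:2, 4:2, 5:4, 6:4, 7:4, 8:2, 9:2, 10:2, 11:4, 12:4, 13:6, 14:6, 15:2
Odd-degree vertices: none.

0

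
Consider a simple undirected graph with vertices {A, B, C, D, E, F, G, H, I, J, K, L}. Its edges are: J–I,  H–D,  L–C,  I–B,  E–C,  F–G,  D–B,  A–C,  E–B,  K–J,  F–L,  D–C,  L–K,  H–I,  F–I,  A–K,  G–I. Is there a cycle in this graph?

The graph has 12 vertices, 17 edges, and 1 connected component.
One cycle is D-H-I-B-D.

Yes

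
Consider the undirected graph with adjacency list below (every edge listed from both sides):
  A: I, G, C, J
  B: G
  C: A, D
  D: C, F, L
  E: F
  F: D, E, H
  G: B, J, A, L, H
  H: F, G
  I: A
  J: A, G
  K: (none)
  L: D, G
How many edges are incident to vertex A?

4

Neighbors of A: C, G, I, J.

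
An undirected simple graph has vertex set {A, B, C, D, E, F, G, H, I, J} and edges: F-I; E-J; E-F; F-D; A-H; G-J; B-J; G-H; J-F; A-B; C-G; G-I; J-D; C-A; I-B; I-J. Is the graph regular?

No

Degrees: A:3, B:3, C:2, D:2, E:2, F:4, G:4, H:2, I:4, J:6
Vertex C has degree 2 while J has degree 6, so the graph is not regular.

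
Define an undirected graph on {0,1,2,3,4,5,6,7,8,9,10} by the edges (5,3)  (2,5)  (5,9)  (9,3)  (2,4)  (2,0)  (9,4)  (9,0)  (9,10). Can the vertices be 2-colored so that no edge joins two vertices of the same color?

5-3-9-5 is an odd cycle (length 3), and a bipartite graph can contain only even cycles.

No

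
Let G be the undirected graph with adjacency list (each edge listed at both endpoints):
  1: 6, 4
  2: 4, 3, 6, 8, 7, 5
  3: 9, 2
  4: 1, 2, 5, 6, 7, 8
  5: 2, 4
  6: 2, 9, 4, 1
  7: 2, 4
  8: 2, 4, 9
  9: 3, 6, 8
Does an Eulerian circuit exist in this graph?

No

Degrees: 1:2, 2:6, 3:2, 4:6, 5:2, 6:4, 7:2, 8:3, 9:3
Vertices with odd degree: 8, 9. An Eulerian circuit requires all degrees even.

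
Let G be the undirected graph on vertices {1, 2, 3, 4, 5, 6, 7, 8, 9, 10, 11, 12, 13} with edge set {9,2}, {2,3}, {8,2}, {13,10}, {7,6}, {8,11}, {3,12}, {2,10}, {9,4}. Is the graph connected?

No

Component: {1}
Component: {5}
Component: {6, 7}
Component: {2, 3, 4, 8, 9, 10, 11, 12, 13}
No edge joins these 4 groups, so the graph is disconnected.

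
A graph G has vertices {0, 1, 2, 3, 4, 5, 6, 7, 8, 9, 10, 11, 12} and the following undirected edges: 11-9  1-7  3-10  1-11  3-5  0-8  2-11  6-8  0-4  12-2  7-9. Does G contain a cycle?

Yes

The graph has 13 vertices, 11 edges, and 3 connected components.
Since 11 > 13 - 3, a cycle must exist; for instance 1-11-9-7-1.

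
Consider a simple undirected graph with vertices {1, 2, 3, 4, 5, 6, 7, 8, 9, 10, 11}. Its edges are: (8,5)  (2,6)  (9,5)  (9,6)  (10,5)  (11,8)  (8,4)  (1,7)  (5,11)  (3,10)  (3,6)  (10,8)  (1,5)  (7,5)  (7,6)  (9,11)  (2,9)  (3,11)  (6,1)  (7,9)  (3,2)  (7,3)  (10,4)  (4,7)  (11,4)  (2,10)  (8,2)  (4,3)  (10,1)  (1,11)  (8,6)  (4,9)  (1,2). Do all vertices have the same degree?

Degrees: 1:6, 2:6, 3:6, 4:6, 5:6, 6:6, 7:6, 8:6, 9:6, 10:6, 11:6
Every vertex has degree 6, so the graph is 6-regular.

Yes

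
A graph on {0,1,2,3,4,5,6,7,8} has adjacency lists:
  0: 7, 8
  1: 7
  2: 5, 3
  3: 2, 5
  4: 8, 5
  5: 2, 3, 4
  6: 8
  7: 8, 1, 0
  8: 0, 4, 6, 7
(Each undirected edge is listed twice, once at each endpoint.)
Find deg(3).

2

Neighbors of 3: 2, 5.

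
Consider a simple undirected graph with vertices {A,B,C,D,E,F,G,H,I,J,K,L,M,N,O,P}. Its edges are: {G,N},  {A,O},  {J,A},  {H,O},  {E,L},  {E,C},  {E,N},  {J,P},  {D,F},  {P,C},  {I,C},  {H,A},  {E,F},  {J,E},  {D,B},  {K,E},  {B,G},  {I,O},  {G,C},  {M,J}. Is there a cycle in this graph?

The graph has 16 vertices, 20 edges, and 1 connected component.
One cycle is E-F-D-B-G-N-E.

Yes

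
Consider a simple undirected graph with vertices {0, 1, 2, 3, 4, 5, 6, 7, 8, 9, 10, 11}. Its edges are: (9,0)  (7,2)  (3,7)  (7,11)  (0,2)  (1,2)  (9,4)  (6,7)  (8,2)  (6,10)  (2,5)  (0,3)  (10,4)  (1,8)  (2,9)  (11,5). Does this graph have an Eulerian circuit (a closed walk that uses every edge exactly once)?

No

Degrees: 0:3, 1:2, 2:6, 3:2, 4:2, 5:2, 6:2, 7:4, 8:2, 9:3, 10:2, 11:2
Vertices with odd degree: 0, 9. An Eulerian circuit requires all degrees even.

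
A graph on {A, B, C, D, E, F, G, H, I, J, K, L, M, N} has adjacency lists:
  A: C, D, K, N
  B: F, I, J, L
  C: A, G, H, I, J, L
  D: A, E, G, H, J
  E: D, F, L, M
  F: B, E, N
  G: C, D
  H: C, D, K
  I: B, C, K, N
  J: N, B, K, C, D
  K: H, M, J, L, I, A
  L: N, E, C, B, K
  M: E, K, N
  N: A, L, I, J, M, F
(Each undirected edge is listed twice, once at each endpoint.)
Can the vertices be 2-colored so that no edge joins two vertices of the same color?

The cycle E-D-H-C-L-E has length 5, which is odd, so the graph is not bipartite.

No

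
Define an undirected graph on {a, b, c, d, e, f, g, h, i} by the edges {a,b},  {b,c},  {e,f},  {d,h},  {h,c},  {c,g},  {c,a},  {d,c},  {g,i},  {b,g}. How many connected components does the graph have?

Component: {e, f}
Component: {a, b, c, d, g, h, i}

2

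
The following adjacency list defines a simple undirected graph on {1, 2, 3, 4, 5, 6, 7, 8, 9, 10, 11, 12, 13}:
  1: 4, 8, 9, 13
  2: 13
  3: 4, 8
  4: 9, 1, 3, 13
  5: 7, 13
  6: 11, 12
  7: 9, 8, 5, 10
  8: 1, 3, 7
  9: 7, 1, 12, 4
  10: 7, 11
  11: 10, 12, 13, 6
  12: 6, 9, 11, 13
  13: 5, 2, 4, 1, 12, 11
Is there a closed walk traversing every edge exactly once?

Degrees: 1:4, 2:1, 3:2, 4:4, 5:2, 6:2, 7:4, 8:3, 9:4, 10:2, 11:4, 12:4, 13:6
2, 8 have odd degree; an Eulerian circuit needs every degree to be even, so none exists.

No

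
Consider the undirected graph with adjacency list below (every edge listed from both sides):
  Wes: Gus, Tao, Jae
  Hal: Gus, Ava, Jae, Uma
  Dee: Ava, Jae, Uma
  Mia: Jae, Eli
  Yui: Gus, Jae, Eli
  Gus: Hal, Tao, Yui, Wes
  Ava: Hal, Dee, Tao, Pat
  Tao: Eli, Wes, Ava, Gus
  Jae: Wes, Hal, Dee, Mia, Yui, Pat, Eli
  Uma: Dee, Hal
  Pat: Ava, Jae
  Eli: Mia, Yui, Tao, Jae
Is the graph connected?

Yes

Starting from Wes and exploring outward reaches every vertex (Wes, Jae, Tao, Gus, Hal, Pat, Yui, Mia, Dee, Eli, Ava, Uma); the graph is connected.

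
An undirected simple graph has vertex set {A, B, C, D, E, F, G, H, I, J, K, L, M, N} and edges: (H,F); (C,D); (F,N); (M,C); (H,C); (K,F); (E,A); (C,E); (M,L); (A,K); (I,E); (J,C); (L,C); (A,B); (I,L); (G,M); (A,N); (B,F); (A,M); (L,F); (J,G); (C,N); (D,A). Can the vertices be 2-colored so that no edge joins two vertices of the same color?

No

The cycle L-M-C-L has length 3, which is odd, so the graph is not bipartite.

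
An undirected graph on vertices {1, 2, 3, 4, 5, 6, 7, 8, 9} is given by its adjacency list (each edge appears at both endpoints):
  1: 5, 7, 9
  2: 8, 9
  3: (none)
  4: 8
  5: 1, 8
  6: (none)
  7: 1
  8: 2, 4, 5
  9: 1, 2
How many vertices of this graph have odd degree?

Degrees: 1:3, 2:2, 3:0, 4:1, 5:2, 6:0, 7:1, 8:3, 9:2
Odd-degree vertices: 1, 4, 7, 8.

4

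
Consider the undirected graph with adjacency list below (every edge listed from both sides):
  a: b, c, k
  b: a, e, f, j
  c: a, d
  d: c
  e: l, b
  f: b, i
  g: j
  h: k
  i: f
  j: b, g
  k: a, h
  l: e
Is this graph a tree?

Yes

|V| = 12, |E| = 11.
Connected and |E| = |V| - 1, which characterizes a tree.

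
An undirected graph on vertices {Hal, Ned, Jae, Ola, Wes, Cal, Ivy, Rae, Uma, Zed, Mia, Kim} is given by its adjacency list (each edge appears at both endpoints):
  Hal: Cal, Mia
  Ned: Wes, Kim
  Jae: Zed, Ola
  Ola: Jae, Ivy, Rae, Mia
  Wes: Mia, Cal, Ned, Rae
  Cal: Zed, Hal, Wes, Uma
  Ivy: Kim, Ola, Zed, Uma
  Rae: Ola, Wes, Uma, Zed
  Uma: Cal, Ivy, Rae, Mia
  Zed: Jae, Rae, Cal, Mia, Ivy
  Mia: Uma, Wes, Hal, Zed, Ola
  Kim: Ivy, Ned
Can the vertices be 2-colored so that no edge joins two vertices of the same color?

Color {Ned, Jae, Cal, Ivy, Rae, Mia} black and {Hal, Ola, Wes, Uma, Zed, Kim} white. No edge joins two same-colored vertices, so the graph is bipartite.

Yes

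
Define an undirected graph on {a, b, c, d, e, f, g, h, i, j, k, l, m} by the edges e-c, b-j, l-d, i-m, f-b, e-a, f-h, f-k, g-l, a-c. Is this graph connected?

Component: {i, m}
Component: {a, c, e}
Component: {d, g, l}
Component: {b, f, h, j, k}
There are 4 separate components, so the graph is not connected.

No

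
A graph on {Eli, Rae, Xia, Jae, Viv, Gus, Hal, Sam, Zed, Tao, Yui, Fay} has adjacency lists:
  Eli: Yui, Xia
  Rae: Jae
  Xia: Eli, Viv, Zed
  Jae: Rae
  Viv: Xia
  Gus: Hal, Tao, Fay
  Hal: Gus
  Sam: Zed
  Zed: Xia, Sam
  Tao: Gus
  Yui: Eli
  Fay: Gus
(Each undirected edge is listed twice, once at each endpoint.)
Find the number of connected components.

3

Component: {Rae, Jae}
Component: {Gus, Hal, Tao, Fay}
Component: {Eli, Xia, Viv, Sam, Zed, Yui}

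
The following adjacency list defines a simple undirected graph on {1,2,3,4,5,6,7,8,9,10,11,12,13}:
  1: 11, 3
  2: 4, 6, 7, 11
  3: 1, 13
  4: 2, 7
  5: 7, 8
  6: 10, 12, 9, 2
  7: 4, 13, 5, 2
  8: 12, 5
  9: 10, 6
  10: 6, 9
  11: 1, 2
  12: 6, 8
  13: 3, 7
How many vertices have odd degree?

0

Degrees: 1:2, 2:4, 3:2, 4:2, 5:2, 6:4, 7:4, 8:2, 9:2, 10:2, 11:2, 12:2, 13:2
Odd-degree vertices: none.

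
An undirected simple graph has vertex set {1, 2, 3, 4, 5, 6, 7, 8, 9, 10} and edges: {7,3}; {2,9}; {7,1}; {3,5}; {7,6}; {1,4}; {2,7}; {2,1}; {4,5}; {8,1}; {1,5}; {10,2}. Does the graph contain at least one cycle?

Yes

The graph has 10 vertices, 12 edges, and 1 connected component.
Since 12 > 10 - 1, a cycle must exist; for instance 1-7-3-5-1.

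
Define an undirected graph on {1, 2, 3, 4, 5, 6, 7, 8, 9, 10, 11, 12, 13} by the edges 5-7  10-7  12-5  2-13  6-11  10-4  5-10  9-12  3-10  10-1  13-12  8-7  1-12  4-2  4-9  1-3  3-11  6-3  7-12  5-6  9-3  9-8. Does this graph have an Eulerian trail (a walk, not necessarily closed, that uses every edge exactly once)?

No

Degrees: 1:3, 2:2, 3:5, 4:3, 5:4, 6:3, 7:4, 8:2, 9:4, 10:5, 11:2, 12:5, 13:2
Odd-degree vertices: 1, 3, 4, 6, 10, 12 (6 total).
An Eulerian trail requires 0 or 2 odd-degree vertices; here there are 6.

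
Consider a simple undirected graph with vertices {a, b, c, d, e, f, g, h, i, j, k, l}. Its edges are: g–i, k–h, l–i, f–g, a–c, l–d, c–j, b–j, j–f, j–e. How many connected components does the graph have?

Component: {h, k}
Component: {a, b, c, d, e, f, g, i, j, l}

2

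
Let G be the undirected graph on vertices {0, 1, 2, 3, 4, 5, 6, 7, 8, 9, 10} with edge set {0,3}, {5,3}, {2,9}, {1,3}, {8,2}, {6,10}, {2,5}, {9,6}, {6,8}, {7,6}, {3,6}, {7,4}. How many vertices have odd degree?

Degrees: 0:1, 1:1, 2:3, 3:4, 4:1, 5:2, 6:5, 7:2, 8:2, 9:2, 10:1
Odd-degree vertices: 0, 1, 2, 4, 6, 10.

6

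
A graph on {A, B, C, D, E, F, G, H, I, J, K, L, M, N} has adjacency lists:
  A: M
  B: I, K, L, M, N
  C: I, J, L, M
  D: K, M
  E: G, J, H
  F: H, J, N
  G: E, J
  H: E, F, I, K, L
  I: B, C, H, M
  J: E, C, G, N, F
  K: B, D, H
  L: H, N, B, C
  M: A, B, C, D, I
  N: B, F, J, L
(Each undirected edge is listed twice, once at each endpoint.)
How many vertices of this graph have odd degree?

Degrees: A:1, B:5, C:4, D:2, E:3, F:3, G:2, H:5, I:4, J:5, K:3, L:4, M:5, N:4
Odd-degree vertices: A, B, E, F, H, J, K, M.

8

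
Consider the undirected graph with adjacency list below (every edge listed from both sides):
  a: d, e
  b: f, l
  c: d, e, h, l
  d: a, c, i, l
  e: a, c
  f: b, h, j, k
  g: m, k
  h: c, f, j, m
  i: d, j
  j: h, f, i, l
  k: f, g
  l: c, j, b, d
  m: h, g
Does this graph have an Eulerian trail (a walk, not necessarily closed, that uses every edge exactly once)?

Yes

Degrees: a:2, b:2, c:4, d:4, e:2, f:4, g:2, h:4, i:2, j:4, k:2, l:4, m:2
Odd-degree vertices: none (0 total).
The non-isolated vertices are connected and exactly 0 have odd degree, so an Eulerian trail exists.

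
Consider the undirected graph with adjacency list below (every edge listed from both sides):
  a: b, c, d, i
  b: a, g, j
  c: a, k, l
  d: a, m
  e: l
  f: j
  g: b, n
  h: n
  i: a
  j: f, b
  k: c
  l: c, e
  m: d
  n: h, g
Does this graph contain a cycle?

No

The graph has 14 vertices, 13 edges, and 1 connected component.
A forest on 14 vertices with 1 component has exactly 13 edges, which matches — so no cycle.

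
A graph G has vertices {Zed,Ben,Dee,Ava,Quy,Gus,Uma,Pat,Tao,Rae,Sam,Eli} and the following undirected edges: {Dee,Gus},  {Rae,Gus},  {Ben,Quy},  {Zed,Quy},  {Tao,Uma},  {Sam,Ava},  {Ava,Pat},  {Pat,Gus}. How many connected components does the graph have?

Component: {Eli}
Component: {Uma, Tao}
Component: {Zed, Ben, Quy}
Component: {Dee, Ava, Gus, Pat, Rae, Sam}

4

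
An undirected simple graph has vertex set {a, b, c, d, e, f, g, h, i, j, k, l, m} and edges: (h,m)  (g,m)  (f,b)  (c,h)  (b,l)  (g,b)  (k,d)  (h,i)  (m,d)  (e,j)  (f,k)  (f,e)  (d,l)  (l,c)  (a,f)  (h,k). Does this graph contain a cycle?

Yes

|V| = 13, |E| = 16, number of components = 1.
One cycle is f-k-d-l-b-f.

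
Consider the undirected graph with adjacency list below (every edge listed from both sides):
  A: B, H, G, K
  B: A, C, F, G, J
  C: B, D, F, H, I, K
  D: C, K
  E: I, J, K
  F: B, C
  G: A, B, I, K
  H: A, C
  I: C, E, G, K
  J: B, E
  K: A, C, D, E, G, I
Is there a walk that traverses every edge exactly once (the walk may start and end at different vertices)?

Degrees: A:4, B:5, C:6, D:2, E:3, F:2, G:4, H:2, I:4, J:2, K:6
Odd-degree vertices: B, E (2 total).
The non-isolated vertices are connected and exactly 2 have odd degree, so an Eulerian trail exists (from B to E).

Yes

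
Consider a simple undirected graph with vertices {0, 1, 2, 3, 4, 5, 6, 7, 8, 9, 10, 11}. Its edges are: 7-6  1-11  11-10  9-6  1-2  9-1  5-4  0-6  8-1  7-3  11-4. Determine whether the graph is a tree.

Yes

|V| = 12, |E| = 11.
It is connected with exactly 11 edges, hence acyclic — it is a tree.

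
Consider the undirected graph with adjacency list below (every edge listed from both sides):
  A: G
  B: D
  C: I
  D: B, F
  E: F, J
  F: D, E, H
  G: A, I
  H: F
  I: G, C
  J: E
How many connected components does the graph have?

2

Component: {A, C, G, I}
Component: {B, D, E, F, H, J}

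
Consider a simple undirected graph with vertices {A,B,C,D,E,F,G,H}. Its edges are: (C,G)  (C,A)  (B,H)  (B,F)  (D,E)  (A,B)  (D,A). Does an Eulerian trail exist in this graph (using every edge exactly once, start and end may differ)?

Degrees: A:3, B:3, C:2, D:2, E:1, F:1, G:1, H:1
Odd-degree vertices: A, B, E, F, G, H (6 total).
With 6 odd-degree vertices (more than two), no single trail can use every edge.

No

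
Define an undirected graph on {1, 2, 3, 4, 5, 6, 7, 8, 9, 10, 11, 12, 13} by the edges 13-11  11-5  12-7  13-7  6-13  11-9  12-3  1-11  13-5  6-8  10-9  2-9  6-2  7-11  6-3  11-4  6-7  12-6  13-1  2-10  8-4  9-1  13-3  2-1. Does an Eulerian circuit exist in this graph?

Degrees: 1:4, 2:4, 3:3, 4:2, 5:2, 6:6, 7:4, 8:2, 9:4, 10:2, 11:6, 12:3, 13:6
3, 12 have odd degree; an Eulerian circuit needs every degree to be even, so none exists.

No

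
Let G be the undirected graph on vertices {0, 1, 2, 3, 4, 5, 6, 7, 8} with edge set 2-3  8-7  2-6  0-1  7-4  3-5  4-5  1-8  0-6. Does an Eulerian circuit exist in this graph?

Yes

Degrees: 0:2, 1:2, 2:2, 3:2, 4:2, 5:2, 6:2, 7:2, 8:2
All degrees are even and the non-isolated vertices are connected — an Eulerian circuit exists.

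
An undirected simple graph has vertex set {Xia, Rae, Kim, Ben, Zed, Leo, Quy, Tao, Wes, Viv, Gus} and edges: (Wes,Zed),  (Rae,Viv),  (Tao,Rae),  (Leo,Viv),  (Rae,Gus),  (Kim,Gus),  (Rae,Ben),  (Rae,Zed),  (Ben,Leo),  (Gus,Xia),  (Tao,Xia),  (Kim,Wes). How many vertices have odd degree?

2

Degrees: Xia:2, Rae:5, Kim:2, Ben:2, Zed:2, Leo:2, Quy:0, Tao:2, Wes:2, Viv:2, Gus:3
Odd-degree vertices: Rae, Gus.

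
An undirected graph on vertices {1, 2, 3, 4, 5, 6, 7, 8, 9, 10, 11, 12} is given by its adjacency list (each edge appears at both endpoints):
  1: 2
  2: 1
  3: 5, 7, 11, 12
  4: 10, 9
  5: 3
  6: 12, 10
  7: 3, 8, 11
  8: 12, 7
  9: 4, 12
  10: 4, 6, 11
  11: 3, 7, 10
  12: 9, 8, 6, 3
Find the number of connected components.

2

Component: {1, 2}
Component: {3, 4, 5, 6, 7, 8, 9, 10, 11, 12}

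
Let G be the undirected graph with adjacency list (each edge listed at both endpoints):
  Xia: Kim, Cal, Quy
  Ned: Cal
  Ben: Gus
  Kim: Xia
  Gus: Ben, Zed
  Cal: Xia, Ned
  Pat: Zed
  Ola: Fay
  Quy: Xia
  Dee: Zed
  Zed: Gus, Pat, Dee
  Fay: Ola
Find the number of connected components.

3

Component: {Ola, Fay}
Component: {Xia, Ned, Kim, Cal, Quy}
Component: {Ben, Gus, Pat, Dee, Zed}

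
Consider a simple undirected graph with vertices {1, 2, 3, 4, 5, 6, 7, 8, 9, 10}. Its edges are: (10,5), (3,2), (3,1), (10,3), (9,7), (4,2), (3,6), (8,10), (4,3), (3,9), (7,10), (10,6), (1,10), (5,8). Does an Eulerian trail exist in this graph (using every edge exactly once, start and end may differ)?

Degrees: 1:2, 2:2, 3:6, 4:2, 5:2, 6:2, 7:2, 8:2, 9:2, 10:6
Odd-degree vertices: none (0 total).
With 0 odd-degree vertices and all edges in one connected piece, an Eulerian trail exists.

Yes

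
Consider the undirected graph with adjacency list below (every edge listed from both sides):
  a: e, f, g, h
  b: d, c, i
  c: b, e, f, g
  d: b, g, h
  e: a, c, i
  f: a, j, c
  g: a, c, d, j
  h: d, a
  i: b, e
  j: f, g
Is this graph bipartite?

A valid 2-coloring puts {b, e, f, g, h} on one side and {a, c, d, i, j} on the other; every edge crosses between the two sides.

Yes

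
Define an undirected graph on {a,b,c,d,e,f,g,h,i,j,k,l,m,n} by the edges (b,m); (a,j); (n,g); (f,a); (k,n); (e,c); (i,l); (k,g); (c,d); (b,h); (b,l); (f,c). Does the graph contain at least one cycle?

|V| = 14, |E| = 12, number of components = 3.
Since 12 > 14 - 3, a cycle must exist; for instance g-k-n-g.

Yes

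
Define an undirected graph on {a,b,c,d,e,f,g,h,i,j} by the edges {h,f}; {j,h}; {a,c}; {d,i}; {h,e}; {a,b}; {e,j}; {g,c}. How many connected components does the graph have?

Component: {d, i}
Component: {a, b, c, g}
Component: {e, f, h, j}

3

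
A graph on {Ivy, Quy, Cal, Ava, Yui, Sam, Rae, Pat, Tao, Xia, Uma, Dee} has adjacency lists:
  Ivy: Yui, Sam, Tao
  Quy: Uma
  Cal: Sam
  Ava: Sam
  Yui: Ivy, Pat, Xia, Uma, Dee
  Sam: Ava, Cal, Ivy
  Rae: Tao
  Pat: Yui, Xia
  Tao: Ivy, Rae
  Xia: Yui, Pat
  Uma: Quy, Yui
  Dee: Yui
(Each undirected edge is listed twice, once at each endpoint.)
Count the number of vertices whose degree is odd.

Degrees: Ivy:3, Quy:1, Cal:1, Ava:1, Yui:5, Sam:3, Rae:1, Pat:2, Tao:2, Xia:2, Uma:2, Dee:1
Odd-degree vertices: Ivy, Quy, Cal, Ava, Yui, Sam, Rae, Dee.

8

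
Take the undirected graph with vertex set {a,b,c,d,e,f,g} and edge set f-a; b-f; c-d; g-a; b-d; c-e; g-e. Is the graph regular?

Degrees: a:2, b:2, c:2, d:2, e:2, f:2, g:2
All degrees equal 2; the graph is regular.

Yes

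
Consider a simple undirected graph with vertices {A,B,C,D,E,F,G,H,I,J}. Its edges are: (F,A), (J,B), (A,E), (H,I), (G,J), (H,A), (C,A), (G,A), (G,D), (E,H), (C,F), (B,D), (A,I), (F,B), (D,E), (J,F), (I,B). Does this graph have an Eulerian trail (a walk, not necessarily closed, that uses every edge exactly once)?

Degrees: A:6, B:4, C:2, D:3, E:3, F:4, G:3, H:3, I:3, J:3
Odd-degree vertices: D, E, G, H, I, J (6 total).
With 6 odd-degree vertices (more than two), no single trail can use every edge.

No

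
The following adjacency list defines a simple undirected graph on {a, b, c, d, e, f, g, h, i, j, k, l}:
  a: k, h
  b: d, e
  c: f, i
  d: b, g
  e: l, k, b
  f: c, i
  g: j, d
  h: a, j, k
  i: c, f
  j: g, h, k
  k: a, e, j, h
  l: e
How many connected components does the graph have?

2

Component: {c, f, i}
Component: {a, b, d, e, g, h, j, k, l}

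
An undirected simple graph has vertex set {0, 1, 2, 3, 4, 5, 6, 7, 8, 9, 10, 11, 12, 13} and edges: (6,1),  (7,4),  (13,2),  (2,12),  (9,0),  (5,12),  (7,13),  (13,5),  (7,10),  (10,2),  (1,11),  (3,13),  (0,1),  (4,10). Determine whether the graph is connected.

Component: {8}
Component: {0, 1, 6, 9, 11}
Component: {2, 3, 4, 5, 7, 10, 12, 13}
There are 3 separate components, so the graph is not connected.

No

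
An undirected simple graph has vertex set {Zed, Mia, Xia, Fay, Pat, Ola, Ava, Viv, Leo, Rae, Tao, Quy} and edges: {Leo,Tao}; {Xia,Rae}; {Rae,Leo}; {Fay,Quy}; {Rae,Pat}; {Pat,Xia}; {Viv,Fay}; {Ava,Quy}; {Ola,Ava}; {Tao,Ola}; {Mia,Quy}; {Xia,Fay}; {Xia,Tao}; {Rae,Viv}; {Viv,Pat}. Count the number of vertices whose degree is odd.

6

Degrees: Zed:0, Mia:1, Xia:4, Fay:3, Pat:3, Ola:2, Ava:2, Viv:3, Leo:2, Rae:4, Tao:3, Quy:3
Odd-degree vertices: Mia, Fay, Pat, Viv, Tao, Quy.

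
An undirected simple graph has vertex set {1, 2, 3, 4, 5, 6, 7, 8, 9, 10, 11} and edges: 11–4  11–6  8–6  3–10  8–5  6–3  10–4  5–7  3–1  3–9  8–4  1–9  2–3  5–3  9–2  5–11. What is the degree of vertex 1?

2

Neighbors of 1: 3, 9.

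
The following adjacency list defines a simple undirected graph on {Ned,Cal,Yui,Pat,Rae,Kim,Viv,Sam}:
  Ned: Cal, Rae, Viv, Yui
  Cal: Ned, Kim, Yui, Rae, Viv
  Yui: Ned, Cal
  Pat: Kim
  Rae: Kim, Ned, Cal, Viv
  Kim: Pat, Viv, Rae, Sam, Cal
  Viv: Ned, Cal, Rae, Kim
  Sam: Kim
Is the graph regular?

No

Degrees: Ned:4, Cal:5, Yui:2, Pat:1, Rae:4, Kim:5, Viv:4, Sam:1
Vertex Pat has degree 1 while Cal has degree 5, so the graph is not regular.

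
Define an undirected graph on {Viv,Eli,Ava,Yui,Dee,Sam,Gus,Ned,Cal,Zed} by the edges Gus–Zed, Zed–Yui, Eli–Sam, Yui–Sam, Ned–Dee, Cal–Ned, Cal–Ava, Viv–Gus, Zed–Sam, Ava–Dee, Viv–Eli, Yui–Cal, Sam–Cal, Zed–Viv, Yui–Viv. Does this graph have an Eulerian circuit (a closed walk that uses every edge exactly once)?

Degrees: Viv:4, Eli:2, Ava:2, Yui:4, Dee:2, Sam:4, Gus:2, Ned:2, Cal:4, Zed:4
All degrees are even and the non-isolated vertices are connected — an Eulerian circuit exists.

Yes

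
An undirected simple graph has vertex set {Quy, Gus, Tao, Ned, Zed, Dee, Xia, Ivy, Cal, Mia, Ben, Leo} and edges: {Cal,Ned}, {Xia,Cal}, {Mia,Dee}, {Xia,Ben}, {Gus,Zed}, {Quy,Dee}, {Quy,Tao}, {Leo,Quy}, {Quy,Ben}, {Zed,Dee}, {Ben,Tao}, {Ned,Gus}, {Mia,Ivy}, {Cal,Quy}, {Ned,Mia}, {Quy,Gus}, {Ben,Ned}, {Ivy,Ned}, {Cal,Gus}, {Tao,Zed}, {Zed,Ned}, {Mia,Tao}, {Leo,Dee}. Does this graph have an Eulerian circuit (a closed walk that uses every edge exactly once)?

Yes

Degrees: Quy:6, Gus:4, Tao:4, Ned:6, Zed:4, Dee:4, Xia:2, Ivy:2, Cal:4, Mia:4, Ben:4, Leo:2
All degrees are even and the non-isolated vertices are connected — an Eulerian circuit exists.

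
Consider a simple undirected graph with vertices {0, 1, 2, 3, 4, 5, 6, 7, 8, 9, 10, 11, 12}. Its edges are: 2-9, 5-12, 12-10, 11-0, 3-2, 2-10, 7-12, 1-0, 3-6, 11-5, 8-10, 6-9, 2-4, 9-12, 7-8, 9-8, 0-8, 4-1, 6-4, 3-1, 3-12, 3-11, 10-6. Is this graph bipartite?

Yes

Partition the vertices as {1, 2, 6, 8, 11, 12} vs {0, 3, 4, 5, 7, 9, 10}. Each listed edge has one endpoint in each part, so the graph is bipartite.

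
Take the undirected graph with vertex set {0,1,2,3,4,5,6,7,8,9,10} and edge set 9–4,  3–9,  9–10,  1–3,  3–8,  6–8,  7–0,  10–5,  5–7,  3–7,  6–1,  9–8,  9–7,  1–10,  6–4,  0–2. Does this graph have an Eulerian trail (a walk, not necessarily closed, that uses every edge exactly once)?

Degrees: 0:2, 1:3, 2:1, 3:4, 4:2, 5:2, 6:3, 7:4, 8:3, 9:5, 10:3
Odd-degree vertices: 1, 2, 6, 8, 9, 10 (6 total).
With 6 odd-degree vertices (more than two), no single trail can use every edge.

No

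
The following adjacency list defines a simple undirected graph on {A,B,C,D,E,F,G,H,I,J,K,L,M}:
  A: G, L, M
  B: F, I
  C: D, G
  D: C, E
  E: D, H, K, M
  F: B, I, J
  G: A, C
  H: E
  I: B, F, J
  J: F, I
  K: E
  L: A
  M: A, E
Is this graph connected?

No

Component: {B, F, I, J}
Component: {A, C, D, E, G, H, K, L, M}
No edge joins these 2 groups, so the graph is disconnected.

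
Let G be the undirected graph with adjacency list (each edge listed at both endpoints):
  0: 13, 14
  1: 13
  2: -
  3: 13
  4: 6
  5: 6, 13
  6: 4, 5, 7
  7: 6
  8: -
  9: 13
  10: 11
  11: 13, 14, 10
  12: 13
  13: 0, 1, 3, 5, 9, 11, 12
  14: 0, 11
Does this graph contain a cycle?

|V| = 15, |E| = 13, number of components = 3.
Since 13 > 15 - 3, a cycle must exist; for instance 0-13-11-14-0.

Yes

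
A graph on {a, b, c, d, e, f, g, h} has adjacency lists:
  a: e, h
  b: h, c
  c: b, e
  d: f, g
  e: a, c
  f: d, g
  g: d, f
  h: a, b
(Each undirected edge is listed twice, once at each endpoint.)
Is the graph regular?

Degrees: a:2, b:2, c:2, d:2, e:2, f:2, g:2, h:2
All degrees equal 2; the graph is regular.

Yes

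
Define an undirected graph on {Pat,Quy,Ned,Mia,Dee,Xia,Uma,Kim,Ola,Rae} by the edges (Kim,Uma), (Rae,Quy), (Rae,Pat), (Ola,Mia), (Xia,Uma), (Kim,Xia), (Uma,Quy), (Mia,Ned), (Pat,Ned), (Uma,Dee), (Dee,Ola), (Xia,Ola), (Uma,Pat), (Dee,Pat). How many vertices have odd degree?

Degrees: Pat:4, Quy:2, Ned:2, Mia:2, Dee:3, Xia:3, Uma:5, Kim:2, Ola:3, Rae:2
Odd-degree vertices: Dee, Xia, Uma, Ola.

4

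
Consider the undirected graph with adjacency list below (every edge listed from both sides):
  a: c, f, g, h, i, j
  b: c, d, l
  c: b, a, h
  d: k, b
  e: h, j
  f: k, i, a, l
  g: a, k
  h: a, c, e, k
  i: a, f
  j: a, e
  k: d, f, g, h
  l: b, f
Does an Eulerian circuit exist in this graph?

Degrees: a:6, b:3, c:3, d:2, e:2, f:4, g:2, h:4, i:2, j:2, k:4, l:2
Vertices with odd degree: b, c. An Eulerian circuit requires all degrees even.

No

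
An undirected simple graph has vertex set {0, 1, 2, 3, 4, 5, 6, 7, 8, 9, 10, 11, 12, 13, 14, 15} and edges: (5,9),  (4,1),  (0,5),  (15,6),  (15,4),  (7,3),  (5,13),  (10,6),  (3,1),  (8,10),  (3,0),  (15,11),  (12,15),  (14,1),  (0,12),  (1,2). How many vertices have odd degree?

10

Degrees: 0:3, 1:4, 2:1, 3:3, 4:2, 5:3, 6:2, 7:1, 8:1, 9:1, 10:2, 11:1, 12:2, 13:1, 14:1, 15:4
Odd-degree vertices: 0, 2, 3, 5, 7, 8, 9, 11, 13, 14.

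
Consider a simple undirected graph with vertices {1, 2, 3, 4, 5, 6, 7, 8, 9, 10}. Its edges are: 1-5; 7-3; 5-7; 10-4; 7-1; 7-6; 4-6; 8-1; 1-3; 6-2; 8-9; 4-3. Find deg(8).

Neighbors of 8: 1, 9.

2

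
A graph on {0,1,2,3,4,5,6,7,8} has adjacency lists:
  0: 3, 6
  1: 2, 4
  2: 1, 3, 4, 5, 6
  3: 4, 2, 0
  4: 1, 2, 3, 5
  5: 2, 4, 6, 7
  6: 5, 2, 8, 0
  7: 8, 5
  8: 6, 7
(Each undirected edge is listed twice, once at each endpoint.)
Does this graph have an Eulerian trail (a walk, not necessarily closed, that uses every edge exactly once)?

Degrees: 0:2, 1:2, 2:5, 3:3, 4:4, 5:4, 6:4, 7:2, 8:2
Odd-degree vertices: 2, 3 (2 total).
With 2 odd-degree vertices and all edges in one connected piece, an Eulerian trail exists (from 2 to 3).

Yes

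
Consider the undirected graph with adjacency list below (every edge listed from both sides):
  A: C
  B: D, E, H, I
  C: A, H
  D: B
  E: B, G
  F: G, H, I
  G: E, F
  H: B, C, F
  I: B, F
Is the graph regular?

No

Degrees: A:1, B:4, C:2, D:1, E:2, F:3, G:2, H:3, I:2
Degrees are not all equal (e.g. deg(A)=1 but deg(B)=4); not regular.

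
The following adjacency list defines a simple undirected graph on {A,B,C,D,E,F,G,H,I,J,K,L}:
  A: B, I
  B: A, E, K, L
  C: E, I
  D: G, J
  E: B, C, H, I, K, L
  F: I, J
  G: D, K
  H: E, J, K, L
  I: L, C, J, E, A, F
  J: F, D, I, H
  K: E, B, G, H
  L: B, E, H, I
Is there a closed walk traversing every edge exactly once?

Yes

Degrees: A:2, B:4, C:2, D:2, E:6, F:2, G:2, H:4, I:6, J:4, K:4, L:4
All degrees are even and the non-isolated vertices are connected — an Eulerian circuit exists.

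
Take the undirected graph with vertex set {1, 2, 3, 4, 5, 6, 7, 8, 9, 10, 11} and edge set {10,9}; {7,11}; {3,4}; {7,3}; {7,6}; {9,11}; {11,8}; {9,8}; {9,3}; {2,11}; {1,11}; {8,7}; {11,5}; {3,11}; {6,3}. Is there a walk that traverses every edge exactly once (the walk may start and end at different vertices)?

Degrees: 1:1, 2:1, 3:5, 4:1, 5:1, 6:2, 7:4, 8:3, 9:4, 10:1, 11:7
Odd-degree vertices: 1, 2, 3, 4, 5, 8, 10, 11 (8 total).
An Eulerian trail requires 0 or 2 odd-degree vertices; here there are 8.

No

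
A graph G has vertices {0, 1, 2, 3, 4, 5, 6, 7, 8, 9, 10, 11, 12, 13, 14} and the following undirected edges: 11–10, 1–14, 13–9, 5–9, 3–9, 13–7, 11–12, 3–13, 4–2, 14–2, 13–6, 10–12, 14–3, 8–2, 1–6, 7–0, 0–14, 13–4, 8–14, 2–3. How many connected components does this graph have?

Component: {10, 11, 12}
Component: {0, 1, 2, 3, 4, 5, 6, 7, 8, 9, 13, 14}

2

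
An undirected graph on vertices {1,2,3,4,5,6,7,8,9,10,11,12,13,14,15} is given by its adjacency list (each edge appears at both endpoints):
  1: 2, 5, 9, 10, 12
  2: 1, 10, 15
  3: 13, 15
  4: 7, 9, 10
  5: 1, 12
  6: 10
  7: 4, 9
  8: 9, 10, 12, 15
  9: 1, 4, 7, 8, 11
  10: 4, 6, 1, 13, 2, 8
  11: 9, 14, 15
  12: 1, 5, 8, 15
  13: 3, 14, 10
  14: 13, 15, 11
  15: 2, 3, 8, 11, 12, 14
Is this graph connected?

Yes

Starting from 1 and exploring outward reaches every vertex (1, 10, 5, 9, 12, 2, 8, 4, 6, 13, 7, 11, 15, 14, 3); the graph is connected.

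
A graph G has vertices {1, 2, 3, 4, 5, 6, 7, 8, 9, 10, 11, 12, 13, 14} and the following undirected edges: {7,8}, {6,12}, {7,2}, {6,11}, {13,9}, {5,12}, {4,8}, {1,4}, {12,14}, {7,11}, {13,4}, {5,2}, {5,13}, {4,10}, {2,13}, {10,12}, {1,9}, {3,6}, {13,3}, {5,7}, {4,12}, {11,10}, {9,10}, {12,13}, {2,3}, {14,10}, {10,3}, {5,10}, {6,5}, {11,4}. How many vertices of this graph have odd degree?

2

Degrees: 1:2, 2:4, 3:4, 4:6, 5:6, 6:4, 7:4, 8:2, 9:3, 10:7, 11:4, 12:6, 13:6, 14:2
Odd-degree vertices: 9, 10.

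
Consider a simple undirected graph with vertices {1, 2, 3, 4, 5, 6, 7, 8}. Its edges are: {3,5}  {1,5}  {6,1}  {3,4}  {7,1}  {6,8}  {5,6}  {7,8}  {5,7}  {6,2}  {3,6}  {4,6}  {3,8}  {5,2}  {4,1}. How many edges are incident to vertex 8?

3

Neighbors of 8: 3, 6, 7.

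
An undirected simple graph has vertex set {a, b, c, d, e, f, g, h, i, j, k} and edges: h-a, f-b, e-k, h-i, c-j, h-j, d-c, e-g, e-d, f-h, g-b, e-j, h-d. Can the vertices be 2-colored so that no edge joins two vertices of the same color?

A valid 2-coloring puts {b, c, e, h} on one side and {a, d, f, g, i, j, k} on the other; every edge crosses between the two sides.

Yes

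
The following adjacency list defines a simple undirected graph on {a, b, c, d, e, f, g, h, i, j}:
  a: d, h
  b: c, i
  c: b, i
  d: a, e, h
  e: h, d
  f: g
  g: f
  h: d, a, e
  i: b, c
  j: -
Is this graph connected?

No

Component: {j}
Component: {f, g}
Component: {b, c, i}
Component: {a, d, e, h}
There are 4 separate components, so the graph is not connected.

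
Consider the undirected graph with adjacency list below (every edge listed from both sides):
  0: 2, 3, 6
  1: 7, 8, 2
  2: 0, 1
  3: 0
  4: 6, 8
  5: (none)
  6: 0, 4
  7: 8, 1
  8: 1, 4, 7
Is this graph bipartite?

The cycle 1-7-8-1 has length 3, which is odd, so the graph is not bipartite.

No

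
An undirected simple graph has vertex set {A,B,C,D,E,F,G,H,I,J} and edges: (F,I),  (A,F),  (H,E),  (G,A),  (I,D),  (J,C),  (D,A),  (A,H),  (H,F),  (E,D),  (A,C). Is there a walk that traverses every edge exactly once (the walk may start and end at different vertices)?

No

Degrees: A:5, B:0, C:2, D:3, E:2, F:3, G:1, H:3, I:2, J:1
Odd-degree vertices: A, D, F, G, H, J (6 total).
With 6 odd-degree vertices (more than two), no single trail can use every edge.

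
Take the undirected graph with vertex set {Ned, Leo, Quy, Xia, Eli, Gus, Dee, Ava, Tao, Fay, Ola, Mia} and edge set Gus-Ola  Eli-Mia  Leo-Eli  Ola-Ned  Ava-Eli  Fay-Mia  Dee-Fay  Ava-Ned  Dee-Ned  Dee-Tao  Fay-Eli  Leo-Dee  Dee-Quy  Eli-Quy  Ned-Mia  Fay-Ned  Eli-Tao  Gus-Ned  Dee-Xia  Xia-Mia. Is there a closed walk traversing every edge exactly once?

Yes

Degrees: Ned:6, Leo:2, Quy:2, Xia:2, Eli:6, Gus:2, Dee:6, Ava:2, Tao:2, Fay:4, Ola:2, Mia:4
Every vertex has even degree and the edges form a single connected piece, so an Eulerian circuit exists.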